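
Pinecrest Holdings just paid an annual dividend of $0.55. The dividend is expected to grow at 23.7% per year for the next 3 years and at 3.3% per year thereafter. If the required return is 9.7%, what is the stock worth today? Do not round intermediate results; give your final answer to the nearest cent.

D_1 = 0.68035
D_2 = 0.84159
D_3 = 1.04105
Terminal value at year 3: TV = D_3×(1+g_2)/(r−g_2) = 1.07541/0.064 = 16.80321
P_0 = D_1/(1+r)^1 + D_2/(1+r)^2 + D_3/(1+r)^3 + TV/(1+r)^3
    = 0.62019 + 0.69934 + 0.78859 + 12.72835 = 14.83648

$14.84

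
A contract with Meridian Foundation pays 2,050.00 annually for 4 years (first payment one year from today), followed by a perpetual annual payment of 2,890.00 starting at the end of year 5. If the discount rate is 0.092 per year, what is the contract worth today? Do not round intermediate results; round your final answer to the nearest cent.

PV of 4-year annuity: 2,050.00 × [1 − (1+0.092)^−4] / 0.092 = 6612.37475
Perpetuity value at year 4: 2,890.00 / 0.092 = 31413.04348
PV of perpetuity: 31413.04348 / (1+0.092)^4 = 22091.20786
Total PV = 6612.37475 + 22091.20786 = 28703.58261

28703.58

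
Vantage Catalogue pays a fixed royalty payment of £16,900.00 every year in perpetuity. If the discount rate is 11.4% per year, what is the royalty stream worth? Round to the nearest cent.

Level perpetuity: PV = C / r = £16,900.00 / 0.114 = £148,245.61

£148245.61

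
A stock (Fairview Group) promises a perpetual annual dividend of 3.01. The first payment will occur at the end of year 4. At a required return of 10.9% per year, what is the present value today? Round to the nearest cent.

20.25

Value at end of year 3: C / r = 3.01 / 0.109 = 27.6147
Discount to today: PV = 27.6147 / (1 + 0.109)^3 = 27.6147 / 1.363938 = 20.25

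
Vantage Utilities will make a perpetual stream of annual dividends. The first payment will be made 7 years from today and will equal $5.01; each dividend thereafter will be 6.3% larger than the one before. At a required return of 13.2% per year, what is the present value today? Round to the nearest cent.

Value at end of year 6: C₁ / (r − g) = $5.01 / (0.132 − 0.063) = $72.6087
Discount to today: PV = $72.6087 / (1 + 0.132)^6 = $72.6087 / 2.104159 = $34.51

$34.51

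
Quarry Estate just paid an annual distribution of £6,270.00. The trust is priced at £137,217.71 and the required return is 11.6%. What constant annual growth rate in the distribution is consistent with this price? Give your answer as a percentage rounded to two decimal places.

P = D₀(1+g)/(r−g) ⇒ P(r−g) = D₀(1+g) ⇒ g(P+D₀) = P·r − D₀
g = (P·r − D₀)/(P + D₀) = (£137,217.71×0.116 − £6,270.00) / (£137,217.71 + £6,270.00) = 0.067234

6.72%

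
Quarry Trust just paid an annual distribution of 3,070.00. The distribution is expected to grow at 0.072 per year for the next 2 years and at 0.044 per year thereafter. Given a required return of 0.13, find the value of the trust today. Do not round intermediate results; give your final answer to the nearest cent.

39216.14

D_1 = 3291.04000
D_2 = 3527.99488
Terminal value at year 2: TV = D_2×(1+g_2)/(r−g_2) = 3683.22665/0.086 = 42828.21692
P_0 = D_1/(1+r)^1 + D_2/(1+r)^2 + TV/(1+r)^2
    = 2912.42478 + 2762.93749 + 33540.77603 = 39216.13830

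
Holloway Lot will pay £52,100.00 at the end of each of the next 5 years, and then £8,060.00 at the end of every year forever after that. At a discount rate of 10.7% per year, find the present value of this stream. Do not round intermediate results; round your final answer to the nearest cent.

£239330.26

PV of 5-year annuity: £52,100.00 × [1 − (1+0.107)^−5] / 0.107 = 194018.26888
Perpetuity value at year 5: £8,060.00 / 0.107 = 75327.10280
PV of perpetuity: 75327.10280 / (1+0.107)^5 = 45311.99249
Total PV = 194018.26888 + 45311.99249 = 239330.26137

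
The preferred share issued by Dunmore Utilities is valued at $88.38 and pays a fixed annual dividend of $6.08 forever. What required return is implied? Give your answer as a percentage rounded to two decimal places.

P = C/r ⇒ r = C/P = $6.08/$88.38 = 0.068794

6.88%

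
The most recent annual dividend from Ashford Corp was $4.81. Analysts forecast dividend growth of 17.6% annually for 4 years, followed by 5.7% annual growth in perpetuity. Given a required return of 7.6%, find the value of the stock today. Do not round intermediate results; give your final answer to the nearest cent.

$405.95

D_1 = 5.65656
D_2 = 6.65211
D_3 = 7.82289
D_4 = 9.19971
Terminal value at year 4: TV = D_4×(1+g_2)/(r−g_2) = 9.72410/0.019 = 511.79466
P_0 = D_1/(1+r)^1 + D_2/(1+r)^2 + D_3/(1+r)^3 + D_4/(1+r)^4 + TV/(1+r)^4
    = 5.25703 + 5.74560 + 6.27957 + 6.86318 + 381.80944 = 405.95482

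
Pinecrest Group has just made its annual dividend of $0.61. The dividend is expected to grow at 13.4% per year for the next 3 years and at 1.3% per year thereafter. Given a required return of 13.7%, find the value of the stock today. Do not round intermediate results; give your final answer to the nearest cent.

$6.76

D_1 = 0.69174
D_2 = 0.78443
D_3 = 0.88955
Terminal value at year 3: TV = D_3×(1+g_2)/(r−g_2) = 0.90111/0.124 = 7.26703
P_0 = D_1/(1+r)^1 + D_2/(1+r)^2 + D_3/(1+r)^3 + TV/(1+r)^3
    = 0.60839 + 0.60679 + 0.60518 + 4.94396 = 6.76432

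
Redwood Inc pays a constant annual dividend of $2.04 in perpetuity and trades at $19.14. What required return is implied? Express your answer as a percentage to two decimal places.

10.66%

P = C/r ⇒ r = C/P = $2.04/$19.14 = 0.106583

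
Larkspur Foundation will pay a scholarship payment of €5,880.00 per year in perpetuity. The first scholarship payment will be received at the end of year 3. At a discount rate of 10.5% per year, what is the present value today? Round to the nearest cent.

Value at end of year 2: C / r = €5,880.00 / 0.105 = €56,000.0000
Discount to today: PV = €56,000.0000 / (1 + 0.105)^2 = €56,000.0000 / 1.221025 = €45,863.11

€45863.11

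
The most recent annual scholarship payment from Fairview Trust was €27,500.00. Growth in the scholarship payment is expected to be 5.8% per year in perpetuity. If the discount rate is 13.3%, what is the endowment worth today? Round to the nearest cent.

D₁ = D₀ × (1 + g) = €27,500.00 × 1.058 = €29,095.0000
Growing perpetuity: P = D₁ / (r − g) = €29,095.0000 / (0.133 − 0.058) = €387,933.33

€387933.33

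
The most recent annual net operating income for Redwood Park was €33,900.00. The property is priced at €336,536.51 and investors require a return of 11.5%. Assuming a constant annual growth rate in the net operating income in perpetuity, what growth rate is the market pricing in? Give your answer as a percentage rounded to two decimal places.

1.30%

P = D₀(1+g)/(r−g) ⇒ P(r−g) = D₀(1+g) ⇒ g(P+D₀) = P·r − D₀
g = (P·r − D₀)/(P + D₀) = (€336,536.51×0.115 − €33,900.00) / (€336,536.51 + €33,900.00) = 0.012962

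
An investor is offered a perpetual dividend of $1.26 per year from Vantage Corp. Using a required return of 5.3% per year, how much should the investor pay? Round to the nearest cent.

$23.77

Level perpetuity: PV = C / r = $1.26 / 0.053 = $23.77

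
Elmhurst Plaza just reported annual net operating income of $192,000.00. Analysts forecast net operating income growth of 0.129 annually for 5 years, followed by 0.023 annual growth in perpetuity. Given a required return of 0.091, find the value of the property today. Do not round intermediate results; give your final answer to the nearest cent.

$4492881.19

D_1 = 216768.00000
D_2 = 244731.07200
D_3 = 276301.38029
D_4 = 311944.25835
D_5 = 352185.06767
Terminal value at year 5: TV = D_5×(1+g_2)/(r−g_2) = 360285.32423/0.068 = 5298313.59159
P_0 = D_1/(1+r)^1 + D_2/(1+r)^2 + D_3/(1+r)^3 + D_4/(1+r)^4 + D_5/(1+r)^5 + TV/(1+r)^5
    = 198687.44271 + 205607.81194 + 212769.22060 + 220180.06422 + 227849.03071 + 3427787.62370 = 4492881.19388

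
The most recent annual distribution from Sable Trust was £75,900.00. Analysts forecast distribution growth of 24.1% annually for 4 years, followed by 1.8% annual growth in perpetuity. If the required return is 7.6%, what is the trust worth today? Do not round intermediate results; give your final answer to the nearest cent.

£2796464.83

D_1 = 94191.90000
D_2 = 116892.14790
D_3 = 145063.15554
D_4 = 180023.37603
Terminal value at year 4: TV = D_4×(1+g_2)/(r−g_2) = 183263.79680/0.058 = 3159720.63446
P_0 = D_1/(1+r)^1 + D_2/(1+r)^2 + D_3/(1+r)^3 + D_4/(1+r)^4 + TV/(1+r)^4
    = 87538.94052 + 100962.66281 + 116444.85553 + 134301.17631 + 2357217.19804 = 2796464.83321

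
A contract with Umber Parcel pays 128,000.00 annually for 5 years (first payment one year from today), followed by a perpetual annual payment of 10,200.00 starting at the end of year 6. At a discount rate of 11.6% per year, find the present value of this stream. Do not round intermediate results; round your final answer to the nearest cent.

PV of 5-year annuity: 128,000.00 × [1 − (1+0.116)^−5] / 0.116 = 466020.46548
Perpetuity value at year 5: 10,200.00 / 0.116 = 87931.03448
PV of perpetuity: 87931.03448 / (1+0.116)^5 = 50795.02864
Total PV = 466020.46548 + 50795.02864 = 516815.49412

516815.49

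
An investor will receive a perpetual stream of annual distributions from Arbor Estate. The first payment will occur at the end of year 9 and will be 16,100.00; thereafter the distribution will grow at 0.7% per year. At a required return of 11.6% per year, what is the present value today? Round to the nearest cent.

Value at end of year 8: C₁ / (r − g) = 16,100.00 / (0.116 − 0.007) = 147,706.4220
Discount to today: PV = 147,706.4220 / (1 + 0.116)^8 = 147,706.4220 / 2.406099 = 61,388.33

61388.33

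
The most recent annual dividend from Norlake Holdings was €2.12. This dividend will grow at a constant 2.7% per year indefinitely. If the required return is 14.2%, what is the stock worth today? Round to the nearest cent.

D₁ = D₀ × (1 + g) = €2.12 × 1.027 = €2.1772
Growing perpetuity: P = D₁ / (r − g) = €2.1772 / (0.142 − 0.027) = €18.93

€18.93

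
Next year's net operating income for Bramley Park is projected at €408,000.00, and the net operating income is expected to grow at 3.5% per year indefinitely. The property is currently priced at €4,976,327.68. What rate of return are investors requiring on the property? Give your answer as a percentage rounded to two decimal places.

P = D₁/(r − g) ⇒ r = D₁/P + g = €408,000.0000/€4,976,327.68 + 0.035 = 0.081988 + 0.035 = 0.116988

11.70%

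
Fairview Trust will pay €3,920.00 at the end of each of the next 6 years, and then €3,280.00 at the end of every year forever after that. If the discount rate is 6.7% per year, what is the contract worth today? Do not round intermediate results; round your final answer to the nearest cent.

PV of 6-year annuity: €3,920.00 × [1 − (1+0.067)^−6] / 0.067 = 18859.14653
Perpetuity value at year 6: €3,280.00 / 0.067 = 48955.22388
PV of perpetuity: 48955.22388 / (1+0.067)^6 = 33175.12168
Total PV = 18859.14653 + 33175.12168 = 52034.26821

€52034.27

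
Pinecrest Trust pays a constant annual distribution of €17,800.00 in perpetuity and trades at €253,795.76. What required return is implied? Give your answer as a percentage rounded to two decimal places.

7.01%

P = C/r ⇒ r = C/P = €17,800.00/€253,795.76 = 0.070135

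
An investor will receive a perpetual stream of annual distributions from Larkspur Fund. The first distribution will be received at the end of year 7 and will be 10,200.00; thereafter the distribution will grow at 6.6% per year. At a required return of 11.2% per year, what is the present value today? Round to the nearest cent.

117277.21

Value at end of year 6: C₁ / (r − g) = 10,200.00 / (0.112 − 0.066) = 221,739.1304
Discount to today: PV = 221,739.1304 / (1 + 0.112)^6 = 221,739.1304 / 1.890727 = 117,277.21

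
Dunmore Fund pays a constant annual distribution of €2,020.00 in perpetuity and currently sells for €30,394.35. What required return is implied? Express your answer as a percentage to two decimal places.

P = C/r ⇒ r = C/P = €2,020.00/€30,394.35 = 0.066460

6.65%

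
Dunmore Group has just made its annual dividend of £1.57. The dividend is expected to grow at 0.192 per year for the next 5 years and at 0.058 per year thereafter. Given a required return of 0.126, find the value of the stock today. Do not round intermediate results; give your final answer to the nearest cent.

D_1 = 1.87144
D_2 = 2.23076
D_3 = 2.65906
D_4 = 3.16960
D_5 = 3.77817
Terminal value at year 5: TV = D_5×(1+g_2)/(r−g_2) = 3.99730/0.068 = 58.78380
P_0 = D_1/(1+r)^1 + D_2/(1+r)^2 + D_3/(1+r)^3 + D_4/(1+r)^4 + D_5/(1+r)^5 + TV/(1+r)^5
    = 1.66202 + 1.75944 + 1.86257 + 1.97175 + 2.08732 + 32.47624 = 41.81935

£41.82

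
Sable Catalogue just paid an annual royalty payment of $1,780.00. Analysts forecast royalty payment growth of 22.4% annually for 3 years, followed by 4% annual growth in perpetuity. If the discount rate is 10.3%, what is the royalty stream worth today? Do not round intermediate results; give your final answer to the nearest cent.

$46753.80

D_1 = 2178.72000
D_2 = 2666.75328
D_3 = 3264.10601
Terminal value at year 3: TV = D_3×(1+g_2)/(r−g_2) = 3394.67026/0.063 = 53883.65485
P_0 = D_1/(1+r)^1 + D_2/(1+r)^2 + D_3/(1+r)^3 + TV/(1+r)^3
    = 1975.26745 + 2191.95590 + 2432.41525 + 40154.15659 = 46753.79520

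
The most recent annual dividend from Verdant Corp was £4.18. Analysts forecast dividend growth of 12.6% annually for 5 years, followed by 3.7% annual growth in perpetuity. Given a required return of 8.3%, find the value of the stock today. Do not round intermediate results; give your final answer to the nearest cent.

£138.01

D_1 = 4.70668
D_2 = 5.29972
D_3 = 5.96749
D_4 = 6.71939
D_5 = 7.56603
Terminal value at year 5: TV = D_5×(1+g_2)/(r−g_2) = 7.84598/0.046 = 170.56470
P_0 = D_1/(1+r)^1 + D_2/(1+r)^2 + D_3/(1+r)^3 + D_4/(1+r)^4 + D_5/(1+r)^5 + TV/(1+r)^5
    = 4.34596 + 4.51852 + 4.69793 + 4.88445 + 5.07839 + 114.48455 = 138.00980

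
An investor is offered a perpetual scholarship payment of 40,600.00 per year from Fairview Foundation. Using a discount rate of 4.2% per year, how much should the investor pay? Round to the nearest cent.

966666.67

Level perpetuity: PV = C / r = 40,600.00 / 0.042 = 966,666.67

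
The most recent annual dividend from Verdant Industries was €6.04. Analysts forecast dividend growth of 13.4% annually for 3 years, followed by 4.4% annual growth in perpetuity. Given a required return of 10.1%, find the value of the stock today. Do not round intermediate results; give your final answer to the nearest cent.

D_1 = 6.84936
D_2 = 7.76717
D_3 = 8.80798
Terminal value at year 3: TV = D_3×(1+g_2)/(r−g_2) = 9.19553/0.057 = 161.32503
P_0 = D_1/(1+r)^1 + D_2/(1+r)^2 + D_3/(1+r)^3 + TV/(1+r)^3
    = 6.22104 + 6.40750 + 6.59955 + 120.87592 = 140.10400

€140.10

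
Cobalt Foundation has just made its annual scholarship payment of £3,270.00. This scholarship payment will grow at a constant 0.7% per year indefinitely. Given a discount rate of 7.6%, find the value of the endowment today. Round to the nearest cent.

D₁ = D₀ × (1 + g) = £3,270.00 × 1.007 = £3,292.8900
Growing perpetuity: P = D₁ / (r − g) = £3,292.8900 / (0.076 − 0.007) = £47,723.04

£47723.04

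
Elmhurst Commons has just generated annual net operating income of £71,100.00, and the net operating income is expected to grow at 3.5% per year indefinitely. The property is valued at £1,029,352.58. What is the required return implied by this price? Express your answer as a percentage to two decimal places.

D₁ = £71,100.00 × 1.035 = £73,588.5000
P = D₁/(r − g) ⇒ r = D₁/P + g = £73,588.5000/£1,029,352.58 + 0.035 = 0.071490 + 0.035 = 0.106490

10.65%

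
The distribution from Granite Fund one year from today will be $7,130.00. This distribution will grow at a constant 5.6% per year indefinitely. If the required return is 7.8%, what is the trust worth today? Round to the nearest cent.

$324090.91

Growing perpetuity: P = D₁ / (r − g) = $7,130.0000 / (0.078 − 0.056) = $324,090.91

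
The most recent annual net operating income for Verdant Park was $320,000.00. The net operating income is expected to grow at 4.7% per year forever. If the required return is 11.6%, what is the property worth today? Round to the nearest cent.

$4855652.17

D₁ = D₀ × (1 + g) = $320,000.00 × 1.047 = $335,040.0000
Growing perpetuity: P = D₁ / (r − g) = $335,040.0000 / (0.116 − 0.047) = $4,855,652.17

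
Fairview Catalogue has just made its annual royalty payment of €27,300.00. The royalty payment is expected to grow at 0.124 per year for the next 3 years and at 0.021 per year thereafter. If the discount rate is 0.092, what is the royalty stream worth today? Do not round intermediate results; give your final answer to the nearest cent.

D_1 = 30685.20000
D_2 = 34490.16480
D_3 = 38766.94524
Terminal value at year 3: TV = D_3×(1+g_2)/(r−g_2) = 39581.05109/0.071 = 557479.59275
P_0 = D_1/(1+r)^1 + D_2/(1+r)^2 + D_3/(1+r)^3 + TV/(1+r)^3
    = 28100.00000 + 28923.44322 + 29771.01665 + 428115.60565 = 514910.06552

€514910.07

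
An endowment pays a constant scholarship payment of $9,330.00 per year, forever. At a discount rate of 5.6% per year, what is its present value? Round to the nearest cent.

$166607.14

Level perpetuity: PV = C / r = $9,330.00 / 0.056 = $166,607.14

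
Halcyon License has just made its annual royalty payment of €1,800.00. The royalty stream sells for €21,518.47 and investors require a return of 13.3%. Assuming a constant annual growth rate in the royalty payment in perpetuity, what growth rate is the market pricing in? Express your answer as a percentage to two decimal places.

P = D₀(1+g)/(r−g) ⇒ P(r−g) = D₀(1+g) ⇒ g(P+D₀) = P·r − D₀
g = (P·r − D₀)/(P + D₀) = (€21,518.47×0.133 − €1,800.00) / (€21,518.47 + €1,800.00) = 0.045541

4.55%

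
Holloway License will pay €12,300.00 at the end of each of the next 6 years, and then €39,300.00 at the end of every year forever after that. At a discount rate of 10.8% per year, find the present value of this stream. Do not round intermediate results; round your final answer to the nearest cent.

€249003.23

PV of 6-year annuity: €12,300.00 × [1 − (1+0.108)^−6] / 0.108 = 52336.80036
Perpetuity value at year 6: €39,300.00 / 0.108 = 363888.88889
PV of perpetuity: 363888.88889 / (1+0.108)^6 = 196666.42920
Total PV = 52336.80036 + 196666.42920 = 249003.22956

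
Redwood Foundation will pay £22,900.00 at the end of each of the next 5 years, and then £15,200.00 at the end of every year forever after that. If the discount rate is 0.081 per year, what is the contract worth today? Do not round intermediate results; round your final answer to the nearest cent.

£218317.33

PV of 5-year annuity: £22,900.00 × [1 − (1+0.081)^−5] / 0.081 = 91192.58288
Perpetuity value at year 5: £15,200.00 / 0.081 = 187654.32099
PV of perpetuity: 187654.32099 / (1+0.081)^5 = 127124.74632
Total PV = 91192.58288 + 127124.74632 = 218317.32921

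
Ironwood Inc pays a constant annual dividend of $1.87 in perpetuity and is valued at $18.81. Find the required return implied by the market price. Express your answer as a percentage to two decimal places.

9.94%

P = C/r ⇒ r = C/P = $1.87/$18.81 = 0.099415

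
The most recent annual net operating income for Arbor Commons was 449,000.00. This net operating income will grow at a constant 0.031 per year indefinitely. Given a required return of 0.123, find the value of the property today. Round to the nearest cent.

5031728.26

D₁ = D₀ × (1 + g) = 449,000.00 × 1.031 = 462,919.0000
Growing perpetuity: P = D₁ / (r − g) = 462,919.0000 / (0.123 − 0.031) = 5,031,728.26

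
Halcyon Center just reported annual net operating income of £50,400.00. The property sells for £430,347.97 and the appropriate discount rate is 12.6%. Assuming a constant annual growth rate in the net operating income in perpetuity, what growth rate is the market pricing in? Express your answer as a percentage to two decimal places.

P = D₀(1+g)/(r−g) ⇒ P(r−g) = D₀(1+g) ⇒ g(P+D₀) = P·r − D₀
g = (P·r − D₀)/(P + D₀) = (£430,347.97×0.126 − £50,400.00) / (£430,347.97 + £50,400.00) = 0.007954

0.80%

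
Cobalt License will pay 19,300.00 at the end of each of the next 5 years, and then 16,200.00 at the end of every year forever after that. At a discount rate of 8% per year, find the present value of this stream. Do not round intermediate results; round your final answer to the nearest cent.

214877.40

PV of 5-year annuity: 19,300.00 × [1 − (1+0.08)^−5] / 0.08 = 77059.30372
Perpetuity value at year 5: 16,200.00 / 0.08 = 202500.00000
PV of perpetuity: 202500.00000 / (1+0.08)^5 = 137818.09740
Total PV = 77059.30372 + 137818.09740 = 214877.40111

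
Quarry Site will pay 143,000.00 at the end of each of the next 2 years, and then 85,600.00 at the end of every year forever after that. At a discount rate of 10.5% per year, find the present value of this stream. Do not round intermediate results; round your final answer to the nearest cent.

PV of 2-year annuity: 143,000.00 × [1 − (1+0.105)^−2] / 0.105 = 246526.48390
Perpetuity value at year 2: 85,600.00 / 0.105 = 815238.09524
PV of perpetuity: 815238.09524 / (1+0.105)^2 = 667666.99719
Total PV = 246526.48390 + 667666.99719 = 914193.48108

914193.48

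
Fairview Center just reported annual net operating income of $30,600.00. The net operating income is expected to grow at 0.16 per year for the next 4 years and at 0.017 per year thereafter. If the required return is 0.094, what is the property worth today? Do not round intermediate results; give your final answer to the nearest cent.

$652883.03

D_1 = 35496.00000
D_2 = 41175.36000
D_3 = 47763.41760
D_4 = 55405.56442
Terminal value at year 4: TV = D_4×(1+g_2)/(r−g_2) = 56347.45901/0.077 = 731785.18196
P_0 = D_1/(1+r)^1 + D_2/(1+r)^2 + D_3/(1+r)^3 + D_4/(1+r)^4 + TV/(1+r)^4
    = 32446.06947 + 34403.51059 + 36479.04231 + 38679.78892 + 510874.61467 = 652883.02595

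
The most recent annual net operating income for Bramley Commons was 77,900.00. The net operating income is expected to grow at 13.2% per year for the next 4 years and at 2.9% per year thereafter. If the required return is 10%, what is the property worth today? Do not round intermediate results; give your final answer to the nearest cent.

1601151.54

D_1 = 88182.80000
D_2 = 99822.92960
D_3 = 112999.55631
D_4 = 127915.49774
Terminal value at year 4: TV = D_4×(1+g_2)/(r−g_2) = 131625.04717/0.071 = 1853873.90386
P_0 = D_1/(1+r)^1 + D_2/(1+r)^2 + D_3/(1+r)^3 + D_4/(1+r)^4 + TV/(1+r)^4
    = 80166.18182 + 82498.28893 + 84898.23915 + 87368.00611 + 1266220.82089 = 1601151.53689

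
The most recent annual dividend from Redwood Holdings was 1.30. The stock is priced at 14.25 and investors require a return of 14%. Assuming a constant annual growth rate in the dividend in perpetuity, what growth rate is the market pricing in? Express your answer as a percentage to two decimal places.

4.47%

P = D₀(1+g)/(r−g) ⇒ P(r−g) = D₀(1+g) ⇒ g(P+D₀) = P·r − D₀
g = (P·r − D₀)/(P + D₀) = (14.25×0.14 − 1.30) / (14.25 + 1.30) = 0.044695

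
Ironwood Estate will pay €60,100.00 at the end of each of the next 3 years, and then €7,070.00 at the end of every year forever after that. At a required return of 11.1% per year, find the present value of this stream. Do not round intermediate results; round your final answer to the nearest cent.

PV of 3-year annuity: €60,100.00 × [1 − (1+0.111)^−3] / 0.111 = 146612.19370
Perpetuity value at year 3: €7,070.00 / 0.111 = 63693.69369
PV of perpetuity: 63693.69369 / (1+0.111)^3 = 46446.63530
Total PV = 146612.19370 + 46446.63530 = 193058.82900

€193058.83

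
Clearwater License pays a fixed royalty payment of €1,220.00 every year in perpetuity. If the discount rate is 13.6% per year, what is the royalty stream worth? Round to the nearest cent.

€8970.59

Level perpetuity: PV = C / r = €1,220.00 / 0.136 = €8,970.59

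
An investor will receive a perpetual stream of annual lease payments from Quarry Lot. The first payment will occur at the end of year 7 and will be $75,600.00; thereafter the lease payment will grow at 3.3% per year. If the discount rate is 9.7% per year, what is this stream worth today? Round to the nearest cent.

$677800.77

Value at end of year 6: C₁ / (r − g) = $75,600.00 / (0.097 − 0.033) = $1,181,250.0000
Discount to today: PV = $1,181,250.0000 / (1 + 0.097)^6 = $1,181,250.0000 / 1.742769 = $677,800.77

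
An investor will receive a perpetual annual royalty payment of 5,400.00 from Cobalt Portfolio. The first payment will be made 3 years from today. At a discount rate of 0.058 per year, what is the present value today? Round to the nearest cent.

83175.31

Value at end of year 2: C / r = 5,400.00 / 0.058 = 93,103.4483
Discount to today: PV = 93,103.4483 / (1 + 0.058)^2 = 93,103.4483 / 1.119364 = 83,175.31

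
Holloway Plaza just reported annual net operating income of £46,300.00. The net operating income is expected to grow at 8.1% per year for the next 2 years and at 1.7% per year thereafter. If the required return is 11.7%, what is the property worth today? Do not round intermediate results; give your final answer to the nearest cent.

D_1 = 50050.30000
D_2 = 54104.37430
Terminal value at year 2: TV = D_2×(1+g_2)/(r−g_2) = 55024.14866/0.1 = 550241.48663
P_0 = D_1/(1+r)^1 + D_2/(1+r)^2 + TV/(1+r)^2
    = 44807.78872 + 43363.67019 + 441008.52587 = 529179.98478

£529179.98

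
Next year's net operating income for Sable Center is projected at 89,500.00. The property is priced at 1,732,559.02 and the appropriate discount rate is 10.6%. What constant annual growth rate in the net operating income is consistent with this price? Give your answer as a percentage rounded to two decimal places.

5.43%

P = D₁/(r−g) ⇒ g = r − D₁/P = 0.106 − 89,500.00/1,732,559.02 = 0.054342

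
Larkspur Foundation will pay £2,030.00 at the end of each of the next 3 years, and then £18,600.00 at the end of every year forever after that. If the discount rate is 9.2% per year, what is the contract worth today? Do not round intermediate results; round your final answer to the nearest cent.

PV of 3-year annuity: £2,030.00 × [1 − (1+0.092)^−3] / 0.092 = 5120.26724
Perpetuity value at year 3: £18,600.00 / 0.092 = 202173.91304
PV of perpetuity: 202173.91304 / (1+0.092)^3 = 155259.14913
Total PV = 5120.26724 + 155259.14913 = 160379.41638

£160379.42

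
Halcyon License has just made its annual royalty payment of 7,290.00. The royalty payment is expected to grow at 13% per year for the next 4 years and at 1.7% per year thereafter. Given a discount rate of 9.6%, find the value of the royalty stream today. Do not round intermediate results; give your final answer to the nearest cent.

137538.42

D_1 = 8237.70000
D_2 = 9308.60100
D_3 = 10518.71913
D_4 = 11886.15262
Terminal value at year 4: TV = D_4×(1+g_2)/(r−g_2) = 12088.21721/0.079 = 153015.40774
P_0 = D_1/(1+r)^1 + D_2/(1+r)^2 + D_3/(1+r)^3 + D_4/(1+r)^4 + TV/(1+r)^4
    = 7516.14964 + 7749.31486 + 7989.71331 + 8237.56938 + 106045.67170 = 137538.41889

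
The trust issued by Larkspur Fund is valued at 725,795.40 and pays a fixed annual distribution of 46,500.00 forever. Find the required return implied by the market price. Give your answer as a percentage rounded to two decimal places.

P = C/r ⇒ r = C/P = 46,500.00/725,795.40 = 0.064068

6.41%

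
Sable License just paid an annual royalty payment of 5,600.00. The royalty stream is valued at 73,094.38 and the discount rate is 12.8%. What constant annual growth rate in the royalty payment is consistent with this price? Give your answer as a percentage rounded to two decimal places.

4.77%

P = D₀(1+g)/(r−g) ⇒ P(r−g) = D₀(1+g) ⇒ g(P+D₀) = P·r − D₀
g = (P·r − D₀)/(P + D₀) = (73,094.38×0.128 − 5,600.00) / (73,094.38 + 5,600.00) = 0.047730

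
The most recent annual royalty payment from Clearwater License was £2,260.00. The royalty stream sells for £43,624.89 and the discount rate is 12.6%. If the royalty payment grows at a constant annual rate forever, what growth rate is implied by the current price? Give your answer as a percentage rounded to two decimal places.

7.05%

P = D₀(1+g)/(r−g) ⇒ P(r−g) = D₀(1+g) ⇒ g(P+D₀) = P·r − D₀
g = (P·r − D₀)/(P + D₀) = (£43,624.89×0.126 − £2,260.00) / (£43,624.89 + £2,260.00) = 0.070540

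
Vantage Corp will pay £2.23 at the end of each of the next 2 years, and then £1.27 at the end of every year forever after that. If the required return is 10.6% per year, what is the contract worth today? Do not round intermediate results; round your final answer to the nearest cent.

PV of 2-year annuity: £2.23 × [1 − (1+0.106)^−2] / 0.106 = 3.83931
Perpetuity value at year 2: £1.27 / 0.106 = 11.98113
PV of perpetuity: 11.98113 / (1+0.106)^2 = 9.79462
Total PV = 3.83931 + 9.79462 = 13.63393

£13.63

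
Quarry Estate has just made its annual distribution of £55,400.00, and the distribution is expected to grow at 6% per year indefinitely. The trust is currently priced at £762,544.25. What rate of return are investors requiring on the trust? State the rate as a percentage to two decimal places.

13.70%

D₁ = £55,400.00 × 1.06 = £58,724.0000
P = D₁/(r − g) ⇒ r = D₁/P + g = £58,724.0000/£762,544.25 + 0.06 = 0.077011 + 0.06 = 0.137011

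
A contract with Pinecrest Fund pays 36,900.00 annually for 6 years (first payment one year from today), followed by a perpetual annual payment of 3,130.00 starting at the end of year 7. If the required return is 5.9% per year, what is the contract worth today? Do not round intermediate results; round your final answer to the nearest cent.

219631.91

PV of 6-year annuity: 36,900.00 × [1 − (1+0.059)^−6] / 0.059 = 182020.76280
Perpetuity value at year 6: 3,130.00 / 0.059 = 53050.84746
PV of perpetuity: 53050.84746 / (1+0.059)^6 = 37611.14590
Total PV = 182020.76280 + 37611.14590 = 219631.90870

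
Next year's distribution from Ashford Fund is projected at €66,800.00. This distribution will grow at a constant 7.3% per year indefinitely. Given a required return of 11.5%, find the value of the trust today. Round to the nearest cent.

€1590476.19

Growing perpetuity: P = D₁ / (r − g) = €66,800.0000 / (0.115 − 0.073) = €1,590,476.19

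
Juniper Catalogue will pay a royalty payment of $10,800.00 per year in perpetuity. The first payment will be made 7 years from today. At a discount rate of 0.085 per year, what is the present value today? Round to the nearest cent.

Value at end of year 6: C / r = $10,800.00 / 0.085 = $127,058.8235
Discount to today: PV = $127,058.8235 / (1 + 0.085)^6 = $127,058.8235 / 1.631468 = $77,880.08

$77880.08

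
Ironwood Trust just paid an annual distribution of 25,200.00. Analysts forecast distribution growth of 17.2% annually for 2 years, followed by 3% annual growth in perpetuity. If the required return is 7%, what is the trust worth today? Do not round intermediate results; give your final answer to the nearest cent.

D_1 = 29534.40000
D_2 = 34614.31680
Terminal value at year 2: TV = D_2×(1+g_2)/(r−g_2) = 35652.74630/0.04 = 891318.65760
P_0 = D_1/(1+r)^1 + D_2/(1+r)^2 + TV/(1+r)^2
    = 27602.24299 + 30233.48485 + 778512.23478 = 836347.96262

836347.96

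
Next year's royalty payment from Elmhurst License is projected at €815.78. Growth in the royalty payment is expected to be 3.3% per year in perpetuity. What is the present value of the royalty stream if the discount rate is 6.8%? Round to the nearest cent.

Growing perpetuity: P = D₁ / (r − g) = €815.7800 / (0.068 − 0.033) = €23,308.00

€23308.00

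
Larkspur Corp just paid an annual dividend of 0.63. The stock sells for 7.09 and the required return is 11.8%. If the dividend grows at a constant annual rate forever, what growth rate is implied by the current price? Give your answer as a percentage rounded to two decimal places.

P = D₀(1+g)/(r−g) ⇒ P(r−g) = D₀(1+g) ⇒ g(P+D₀) = P·r − D₀
g = (P·r − D₀)/(P + D₀) = (7.09×0.118 − 0.63) / (7.09 + 0.63) = 0.026764

2.68%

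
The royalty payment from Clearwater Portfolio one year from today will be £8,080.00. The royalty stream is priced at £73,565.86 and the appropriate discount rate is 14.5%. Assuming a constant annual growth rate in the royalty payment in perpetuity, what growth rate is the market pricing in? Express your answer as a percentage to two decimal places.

P = D₁/(r−g) ⇒ g = r − D₁/P = 0.145 − £8,080.00/£73,565.86 = 0.035166

3.52%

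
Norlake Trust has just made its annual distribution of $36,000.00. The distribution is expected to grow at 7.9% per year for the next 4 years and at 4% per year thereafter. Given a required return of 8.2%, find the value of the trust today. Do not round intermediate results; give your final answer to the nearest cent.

D_1 = 38844.00000
D_2 = 41912.67600
D_3 = 45223.77740
D_4 = 48796.45582
Terminal value at year 4: TV = D_4×(1+g_2)/(r−g_2) = 50748.31405/0.042 = 1208293.19171
P_0 = D_1/(1+r)^1 + D_2/(1+r)^2 + D_3/(1+r)^3 + D_4/(1+r)^4 + TV/(1+r)^4
    = 35900.18484 + 35800.64644 + 35701.38402 + 35602.39682 + 881583.15923 = 1024587.77135

$1024587.77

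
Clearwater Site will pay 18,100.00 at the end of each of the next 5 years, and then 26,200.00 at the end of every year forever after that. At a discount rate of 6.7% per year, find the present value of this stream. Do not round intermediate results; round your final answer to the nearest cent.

PV of 5-year annuity: 18,100.00 × [1 − (1+0.067)^−5] / 0.067 = 74813.53041
Perpetuity value at year 5: 26,200.00 / 0.067 = 391044.77612
PV of perpetuity: 391044.77612 / (1+0.067)^5 = 282751.15751
Total PV = 74813.53041 + 282751.15751 = 357564.68792

357564.69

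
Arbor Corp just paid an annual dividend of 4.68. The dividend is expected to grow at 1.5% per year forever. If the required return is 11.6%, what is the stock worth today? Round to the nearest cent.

47.03

D₁ = D₀ × (1 + g) = 4.68 × 1.015 = 4.7502
Growing perpetuity: P = D₁ / (r − g) = 4.7502 / (0.116 − 0.015) = 47.03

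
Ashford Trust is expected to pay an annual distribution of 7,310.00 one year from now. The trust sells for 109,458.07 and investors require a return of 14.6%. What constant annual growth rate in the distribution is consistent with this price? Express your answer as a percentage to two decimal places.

7.92%

P = D₁/(r−g) ⇒ g = r − D₁/P = 0.146 − 7,310.00/109,458.07 = 0.079216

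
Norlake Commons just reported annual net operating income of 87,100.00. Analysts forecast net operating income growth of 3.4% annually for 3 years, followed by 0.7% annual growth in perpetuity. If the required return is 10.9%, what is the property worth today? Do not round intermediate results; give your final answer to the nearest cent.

D_1 = 90061.40000
D_2 = 93123.48760
D_3 = 96289.68618
Terminal value at year 3: TV = D_3×(1+g_2)/(r−g_2) = 96963.71398/0.102 = 950624.64688
P_0 = D_1/(1+r)^1 + D_2/(1+r)^2 + D_3/(1+r)^3 + TV/(1+r)^3
    = 81209.55816 + 75717.47803 + 70596.81901 + 696970.55634 = 924494.41154

924494.41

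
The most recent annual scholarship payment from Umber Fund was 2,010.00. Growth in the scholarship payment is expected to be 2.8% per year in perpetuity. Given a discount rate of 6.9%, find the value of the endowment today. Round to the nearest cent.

D₁ = D₀ × (1 + g) = 2,010.00 × 1.028 = 2,066.2800
Growing perpetuity: P = D₁ / (r − g) = 2,066.2800 / (0.069 − 0.028) = 50,397.07

50397.07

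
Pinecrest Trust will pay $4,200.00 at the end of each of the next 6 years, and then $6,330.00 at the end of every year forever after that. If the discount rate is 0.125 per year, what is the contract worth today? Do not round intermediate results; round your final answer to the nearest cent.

PV of 6-year annuity: $4,200.00 × [1 − (1+0.125)^−6] / 0.125 = 17026.12181
Perpetuity value at year 6: $6,330.00 / 0.125 = 50640.00000
PV of perpetuity: 50640.00000 / (1+0.125)^6 = 24979.20213
Total PV = 17026.12181 + 24979.20213 = 42005.32394

$42005.32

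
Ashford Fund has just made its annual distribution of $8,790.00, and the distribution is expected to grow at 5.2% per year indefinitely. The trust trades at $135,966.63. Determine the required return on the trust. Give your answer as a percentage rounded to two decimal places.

12.00%

D₁ = $8,790.00 × 1.052 = $9,247.0800
P = D₁/(r − g) ⇒ r = D₁/P + g = $9,247.0800/$135,966.63 + 0.052 = 0.068010 + 0.052 = 0.120010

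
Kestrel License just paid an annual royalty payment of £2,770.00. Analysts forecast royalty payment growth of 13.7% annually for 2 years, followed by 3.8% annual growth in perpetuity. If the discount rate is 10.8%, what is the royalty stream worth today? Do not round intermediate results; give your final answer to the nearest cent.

D_1 = 3149.49000
D_2 = 3580.97013
Terminal value at year 2: TV = D_2×(1+g_2)/(r−g_2) = 3717.04699/0.07 = 53100.67136
P_0 = D_1/(1+r)^1 + D_2/(1+r)^2 + TV/(1+r)^2
    = 2842.50000 + 2916.89756 + 43253.42387 = 49012.82143

£49012.82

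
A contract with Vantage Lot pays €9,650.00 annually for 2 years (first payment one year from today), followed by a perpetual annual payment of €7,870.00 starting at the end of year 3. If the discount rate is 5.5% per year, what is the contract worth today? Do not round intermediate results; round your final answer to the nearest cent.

€146377.36

PV of 2-year annuity: €9,650.00 × [1 − (1+0.055)^−2] / 0.055 = 17816.98524
Perpetuity value at year 2: €7,870.00 / 0.055 = 143090.90909
PV of perpetuity: 143090.90909 / (1+0.055)^2 = 128560.37294
Total PV = 17816.98524 + 128560.37294 = 146377.35818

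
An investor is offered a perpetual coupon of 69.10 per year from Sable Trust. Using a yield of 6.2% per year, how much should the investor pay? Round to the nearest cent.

1114.52

Level perpetuity: PV = C / r = 69.10 / 0.062 = 1,114.52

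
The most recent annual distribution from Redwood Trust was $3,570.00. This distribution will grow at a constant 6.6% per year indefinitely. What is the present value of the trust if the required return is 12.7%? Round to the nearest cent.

$62387.21

D₁ = D₀ × (1 + g) = $3,570.00 × 1.066 = $3,805.6200
Growing perpetuity: P = D₁ / (r − g) = $3,805.6200 / (0.127 − 0.066) = $62,387.21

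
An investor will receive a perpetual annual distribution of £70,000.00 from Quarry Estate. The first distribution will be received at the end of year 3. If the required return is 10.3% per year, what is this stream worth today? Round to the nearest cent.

Value at end of year 2: C / r = £70,000.00 / 0.103 = £679,611.6505
Discount to today: PV = £679,611.6505 / (1 + 0.103)^2 = £679,611.6505 / 1.216609 = £558,611.39

£558611.39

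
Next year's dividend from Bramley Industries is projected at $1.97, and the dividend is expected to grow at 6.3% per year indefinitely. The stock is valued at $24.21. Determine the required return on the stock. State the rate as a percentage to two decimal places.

P = D₁/(r − g) ⇒ r = D₁/P + g = $1.9700/$24.21 + 0.063 = 0.081371 + 0.063 = 0.144371

14.44%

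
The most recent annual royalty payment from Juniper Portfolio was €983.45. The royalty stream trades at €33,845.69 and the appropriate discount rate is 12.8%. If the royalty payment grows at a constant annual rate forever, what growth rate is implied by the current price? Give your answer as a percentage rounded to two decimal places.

P = D₀(1+g)/(r−g) ⇒ P(r−g) = D₀(1+g) ⇒ g(P+D₀) = P·r − D₀
g = (P·r − D₀)/(P + D₀) = (€33,845.69×0.128 − €983.45) / (€33,845.69 + €983.45) = 0.096149

9.61%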